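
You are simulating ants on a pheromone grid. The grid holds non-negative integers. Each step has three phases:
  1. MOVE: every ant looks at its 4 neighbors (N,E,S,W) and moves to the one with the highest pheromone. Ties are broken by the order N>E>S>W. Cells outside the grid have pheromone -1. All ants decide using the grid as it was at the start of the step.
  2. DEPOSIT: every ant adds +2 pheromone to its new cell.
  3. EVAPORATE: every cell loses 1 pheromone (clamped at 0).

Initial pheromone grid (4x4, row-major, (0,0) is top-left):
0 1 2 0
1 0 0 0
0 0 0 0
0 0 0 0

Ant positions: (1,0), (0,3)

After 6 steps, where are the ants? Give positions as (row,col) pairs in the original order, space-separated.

Step 1: ant0:(1,0)->N->(0,0) | ant1:(0,3)->W->(0,2)
  grid max=3 at (0,2)
Step 2: ant0:(0,0)->E->(0,1) | ant1:(0,2)->E->(0,3)
  grid max=2 at (0,2)
Step 3: ant0:(0,1)->E->(0,2) | ant1:(0,3)->W->(0,2)
  grid max=5 at (0,2)
Step 4: ant0:(0,2)->E->(0,3) | ant1:(0,2)->E->(0,3)
  grid max=4 at (0,2)
Step 5: ant0:(0,3)->W->(0,2) | ant1:(0,3)->W->(0,2)
  grid max=7 at (0,2)
Step 6: ant0:(0,2)->E->(0,3) | ant1:(0,2)->E->(0,3)
  grid max=6 at (0,2)

(0,3) (0,3)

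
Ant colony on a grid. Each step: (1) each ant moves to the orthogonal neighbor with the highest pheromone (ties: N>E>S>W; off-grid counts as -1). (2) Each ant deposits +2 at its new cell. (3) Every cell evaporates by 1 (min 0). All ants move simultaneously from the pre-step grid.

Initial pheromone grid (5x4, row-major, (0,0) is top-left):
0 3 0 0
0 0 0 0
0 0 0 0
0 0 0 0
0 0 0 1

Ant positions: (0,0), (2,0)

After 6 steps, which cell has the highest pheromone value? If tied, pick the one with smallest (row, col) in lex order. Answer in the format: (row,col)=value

Answer: (0,1)=7

Derivation:
Step 1: ant0:(0,0)->E->(0,1) | ant1:(2,0)->N->(1,0)
  grid max=4 at (0,1)
Step 2: ant0:(0,1)->E->(0,2) | ant1:(1,0)->N->(0,0)
  grid max=3 at (0,1)
Step 3: ant0:(0,2)->W->(0,1) | ant1:(0,0)->E->(0,1)
  grid max=6 at (0,1)
Step 4: ant0:(0,1)->E->(0,2) | ant1:(0,1)->E->(0,2)
  grid max=5 at (0,1)
Step 5: ant0:(0,2)->W->(0,1) | ant1:(0,2)->W->(0,1)
  grid max=8 at (0,1)
Step 6: ant0:(0,1)->E->(0,2) | ant1:(0,1)->E->(0,2)
  grid max=7 at (0,1)
Final grid:
  0 7 5 0
  0 0 0 0
  0 0 0 0
  0 0 0 0
  0 0 0 0
Max pheromone 7 at (0,1)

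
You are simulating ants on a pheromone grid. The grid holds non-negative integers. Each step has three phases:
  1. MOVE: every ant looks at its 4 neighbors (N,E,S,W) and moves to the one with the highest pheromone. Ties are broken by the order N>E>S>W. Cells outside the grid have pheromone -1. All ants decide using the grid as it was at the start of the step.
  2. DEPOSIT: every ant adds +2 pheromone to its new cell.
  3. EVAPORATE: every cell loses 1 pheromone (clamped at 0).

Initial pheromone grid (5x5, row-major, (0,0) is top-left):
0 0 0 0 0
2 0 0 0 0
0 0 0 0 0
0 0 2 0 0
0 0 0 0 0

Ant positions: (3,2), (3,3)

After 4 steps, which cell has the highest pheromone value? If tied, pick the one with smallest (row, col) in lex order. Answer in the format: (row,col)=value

Step 1: ant0:(3,2)->N->(2,2) | ant1:(3,3)->W->(3,2)
  grid max=3 at (3,2)
Step 2: ant0:(2,2)->S->(3,2) | ant1:(3,2)->N->(2,2)
  grid max=4 at (3,2)
Step 3: ant0:(3,2)->N->(2,2) | ant1:(2,2)->S->(3,2)
  grid max=5 at (3,2)
Step 4: ant0:(2,2)->S->(3,2) | ant1:(3,2)->N->(2,2)
  grid max=6 at (3,2)
Final grid:
  0 0 0 0 0
  0 0 0 0 0
  0 0 4 0 0
  0 0 6 0 0
  0 0 0 0 0
Max pheromone 6 at (3,2)

Answer: (3,2)=6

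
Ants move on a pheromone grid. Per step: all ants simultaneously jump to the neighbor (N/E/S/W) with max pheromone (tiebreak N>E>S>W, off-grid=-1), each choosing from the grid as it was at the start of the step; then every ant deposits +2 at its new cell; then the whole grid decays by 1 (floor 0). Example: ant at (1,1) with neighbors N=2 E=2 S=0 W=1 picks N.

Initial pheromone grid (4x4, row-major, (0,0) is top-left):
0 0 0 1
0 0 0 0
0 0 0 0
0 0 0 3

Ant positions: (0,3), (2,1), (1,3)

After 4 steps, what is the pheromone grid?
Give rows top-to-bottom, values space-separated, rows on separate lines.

After step 1: ants at (1,3),(1,1),(0,3)
  0 0 0 2
  0 1 0 1
  0 0 0 0
  0 0 0 2
After step 2: ants at (0,3),(0,1),(1,3)
  0 1 0 3
  0 0 0 2
  0 0 0 0
  0 0 0 1
After step 3: ants at (1,3),(0,2),(0,3)
  0 0 1 4
  0 0 0 3
  0 0 0 0
  0 0 0 0
After step 4: ants at (0,3),(0,3),(1,3)
  0 0 0 7
  0 0 0 4
  0 0 0 0
  0 0 0 0

0 0 0 7
0 0 0 4
0 0 0 0
0 0 0 0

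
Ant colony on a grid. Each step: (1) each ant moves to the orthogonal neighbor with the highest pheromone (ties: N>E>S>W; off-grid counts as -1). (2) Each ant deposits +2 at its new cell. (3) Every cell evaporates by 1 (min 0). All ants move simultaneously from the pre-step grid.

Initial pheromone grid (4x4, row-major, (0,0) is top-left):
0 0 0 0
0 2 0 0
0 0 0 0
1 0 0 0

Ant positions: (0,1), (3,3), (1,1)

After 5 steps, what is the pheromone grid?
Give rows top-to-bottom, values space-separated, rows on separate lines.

After step 1: ants at (1,1),(2,3),(0,1)
  0 1 0 0
  0 3 0 0
  0 0 0 1
  0 0 0 0
After step 2: ants at (0,1),(1,3),(1,1)
  0 2 0 0
  0 4 0 1
  0 0 0 0
  0 0 0 0
After step 3: ants at (1,1),(0,3),(0,1)
  0 3 0 1
  0 5 0 0
  0 0 0 0
  0 0 0 0
After step 4: ants at (0,1),(1,3),(1,1)
  0 4 0 0
  0 6 0 1
  0 0 0 0
  0 0 0 0
After step 5: ants at (1,1),(0,3),(0,1)
  0 5 0 1
  0 7 0 0
  0 0 0 0
  0 0 0 0

0 5 0 1
0 7 0 0
0 0 0 0
0 0 0 0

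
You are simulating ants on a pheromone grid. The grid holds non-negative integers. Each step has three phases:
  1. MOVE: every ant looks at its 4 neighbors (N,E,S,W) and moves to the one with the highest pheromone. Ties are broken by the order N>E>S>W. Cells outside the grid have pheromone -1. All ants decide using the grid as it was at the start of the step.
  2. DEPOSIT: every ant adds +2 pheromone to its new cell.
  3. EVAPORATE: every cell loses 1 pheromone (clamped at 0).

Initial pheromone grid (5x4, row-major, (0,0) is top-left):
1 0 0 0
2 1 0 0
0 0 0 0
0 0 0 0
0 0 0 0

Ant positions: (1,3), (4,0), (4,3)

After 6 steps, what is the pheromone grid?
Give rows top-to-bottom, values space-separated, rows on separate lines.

After step 1: ants at (0,3),(3,0),(3,3)
  0 0 0 1
  1 0 0 0
  0 0 0 0
  1 0 0 1
  0 0 0 0
After step 2: ants at (1,3),(2,0),(2,3)
  0 0 0 0
  0 0 0 1
  1 0 0 1
  0 0 0 0
  0 0 0 0
After step 3: ants at (2,3),(1,0),(1,3)
  0 0 0 0
  1 0 0 2
  0 0 0 2
  0 0 0 0
  0 0 0 0
After step 4: ants at (1,3),(0,0),(2,3)
  1 0 0 0
  0 0 0 3
  0 0 0 3
  0 0 0 0
  0 0 0 0
After step 5: ants at (2,3),(0,1),(1,3)
  0 1 0 0
  0 0 0 4
  0 0 0 4
  0 0 0 0
  0 0 0 0
After step 6: ants at (1,3),(0,2),(2,3)
  0 0 1 0
  0 0 0 5
  0 0 0 5
  0 0 0 0
  0 0 0 0

0 0 1 0
0 0 0 5
0 0 0 5
0 0 0 0
0 0 0 0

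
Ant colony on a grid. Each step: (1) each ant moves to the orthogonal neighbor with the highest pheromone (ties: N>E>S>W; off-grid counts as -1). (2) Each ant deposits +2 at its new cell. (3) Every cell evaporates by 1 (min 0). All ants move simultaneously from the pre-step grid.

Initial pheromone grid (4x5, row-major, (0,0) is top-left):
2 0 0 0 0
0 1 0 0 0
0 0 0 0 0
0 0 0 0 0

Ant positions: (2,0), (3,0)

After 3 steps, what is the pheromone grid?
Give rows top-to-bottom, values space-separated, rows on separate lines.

After step 1: ants at (1,0),(2,0)
  1 0 0 0 0
  1 0 0 0 0
  1 0 0 0 0
  0 0 0 0 0
After step 2: ants at (0,0),(1,0)
  2 0 0 0 0
  2 0 0 0 0
  0 0 0 0 0
  0 0 0 0 0
After step 3: ants at (1,0),(0,0)
  3 0 0 0 0
  3 0 0 0 0
  0 0 0 0 0
  0 0 0 0 0

3 0 0 0 0
3 0 0 0 0
0 0 0 0 0
0 0 0 0 0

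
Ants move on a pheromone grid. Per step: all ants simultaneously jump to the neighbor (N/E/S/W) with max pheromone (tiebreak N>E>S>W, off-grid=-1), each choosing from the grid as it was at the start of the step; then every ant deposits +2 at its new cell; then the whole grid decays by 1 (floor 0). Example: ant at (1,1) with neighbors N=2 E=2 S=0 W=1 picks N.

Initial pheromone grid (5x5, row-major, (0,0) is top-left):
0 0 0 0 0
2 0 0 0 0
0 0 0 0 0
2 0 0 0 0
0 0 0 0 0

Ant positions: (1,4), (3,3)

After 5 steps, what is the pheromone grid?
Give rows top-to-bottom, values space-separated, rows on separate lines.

After step 1: ants at (0,4),(2,3)
  0 0 0 0 1
  1 0 0 0 0
  0 0 0 1 0
  1 0 0 0 0
  0 0 0 0 0
After step 2: ants at (1,4),(1,3)
  0 0 0 0 0
  0 0 0 1 1
  0 0 0 0 0
  0 0 0 0 0
  0 0 0 0 0
After step 3: ants at (1,3),(1,4)
  0 0 0 0 0
  0 0 0 2 2
  0 0 0 0 0
  0 0 0 0 0
  0 0 0 0 0
After step 4: ants at (1,4),(1,3)
  0 0 0 0 0
  0 0 0 3 3
  0 0 0 0 0
  0 0 0 0 0
  0 0 0 0 0
After step 5: ants at (1,3),(1,4)
  0 0 0 0 0
  0 0 0 4 4
  0 0 0 0 0
  0 0 0 0 0
  0 0 0 0 0

0 0 0 0 0
0 0 0 4 4
0 0 0 0 0
0 0 0 0 0
0 0 0 0 0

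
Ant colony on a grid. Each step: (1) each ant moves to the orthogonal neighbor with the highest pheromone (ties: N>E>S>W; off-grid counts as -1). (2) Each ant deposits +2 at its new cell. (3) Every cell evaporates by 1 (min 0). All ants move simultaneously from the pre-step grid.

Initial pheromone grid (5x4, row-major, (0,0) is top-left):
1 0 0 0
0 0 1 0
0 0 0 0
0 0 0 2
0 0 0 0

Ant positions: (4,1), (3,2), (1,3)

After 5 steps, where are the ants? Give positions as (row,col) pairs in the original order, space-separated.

Step 1: ant0:(4,1)->N->(3,1) | ant1:(3,2)->E->(3,3) | ant2:(1,3)->W->(1,2)
  grid max=3 at (3,3)
Step 2: ant0:(3,1)->N->(2,1) | ant1:(3,3)->N->(2,3) | ant2:(1,2)->N->(0,2)
  grid max=2 at (3,3)
Step 3: ant0:(2,1)->N->(1,1) | ant1:(2,3)->S->(3,3) | ant2:(0,2)->S->(1,2)
  grid max=3 at (3,3)
Step 4: ant0:(1,1)->E->(1,2) | ant1:(3,3)->N->(2,3) | ant2:(1,2)->W->(1,1)
  grid max=3 at (1,2)
Step 5: ant0:(1,2)->W->(1,1) | ant1:(2,3)->S->(3,3) | ant2:(1,1)->E->(1,2)
  grid max=4 at (1,2)

(1,1) (3,3) (1,2)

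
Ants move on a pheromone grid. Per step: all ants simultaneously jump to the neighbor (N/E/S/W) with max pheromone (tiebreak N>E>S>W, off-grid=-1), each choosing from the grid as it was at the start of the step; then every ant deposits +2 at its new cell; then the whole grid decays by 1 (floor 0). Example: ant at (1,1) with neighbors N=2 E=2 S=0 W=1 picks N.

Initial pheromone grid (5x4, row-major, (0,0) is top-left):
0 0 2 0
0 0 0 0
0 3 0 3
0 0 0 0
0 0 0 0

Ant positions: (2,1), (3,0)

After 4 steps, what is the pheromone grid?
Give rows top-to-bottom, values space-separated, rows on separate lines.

After step 1: ants at (1,1),(2,0)
  0 0 1 0
  0 1 0 0
  1 2 0 2
  0 0 0 0
  0 0 0 0
After step 2: ants at (2,1),(2,1)
  0 0 0 0
  0 0 0 0
  0 5 0 1
  0 0 0 0
  0 0 0 0
After step 3: ants at (1,1),(1,1)
  0 0 0 0
  0 3 0 0
  0 4 0 0
  0 0 0 0
  0 0 0 0
After step 4: ants at (2,1),(2,1)
  0 0 0 0
  0 2 0 0
  0 7 0 0
  0 0 0 0
  0 0 0 0

0 0 0 0
0 2 0 0
0 7 0 0
0 0 0 0
0 0 0 0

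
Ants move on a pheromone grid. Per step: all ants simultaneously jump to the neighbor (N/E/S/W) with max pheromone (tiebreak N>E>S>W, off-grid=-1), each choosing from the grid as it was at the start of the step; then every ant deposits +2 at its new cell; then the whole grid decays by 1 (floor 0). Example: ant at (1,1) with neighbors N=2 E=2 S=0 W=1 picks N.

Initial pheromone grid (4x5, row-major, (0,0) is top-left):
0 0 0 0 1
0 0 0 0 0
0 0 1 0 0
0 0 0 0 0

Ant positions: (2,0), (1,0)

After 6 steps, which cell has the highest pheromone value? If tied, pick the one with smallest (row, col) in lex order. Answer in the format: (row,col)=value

Answer: (0,0)=6

Derivation:
Step 1: ant0:(2,0)->N->(1,0) | ant1:(1,0)->N->(0,0)
  grid max=1 at (0,0)
Step 2: ant0:(1,0)->N->(0,0) | ant1:(0,0)->S->(1,0)
  grid max=2 at (0,0)
Step 3: ant0:(0,0)->S->(1,0) | ant1:(1,0)->N->(0,0)
  grid max=3 at (0,0)
Step 4: ant0:(1,0)->N->(0,0) | ant1:(0,0)->S->(1,0)
  grid max=4 at (0,0)
Step 5: ant0:(0,0)->S->(1,0) | ant1:(1,0)->N->(0,0)
  grid max=5 at (0,0)
Step 6: ant0:(1,0)->N->(0,0) | ant1:(0,0)->S->(1,0)
  grid max=6 at (0,0)
Final grid:
  6 0 0 0 0
  6 0 0 0 0
  0 0 0 0 0
  0 0 0 0 0
Max pheromone 6 at (0,0)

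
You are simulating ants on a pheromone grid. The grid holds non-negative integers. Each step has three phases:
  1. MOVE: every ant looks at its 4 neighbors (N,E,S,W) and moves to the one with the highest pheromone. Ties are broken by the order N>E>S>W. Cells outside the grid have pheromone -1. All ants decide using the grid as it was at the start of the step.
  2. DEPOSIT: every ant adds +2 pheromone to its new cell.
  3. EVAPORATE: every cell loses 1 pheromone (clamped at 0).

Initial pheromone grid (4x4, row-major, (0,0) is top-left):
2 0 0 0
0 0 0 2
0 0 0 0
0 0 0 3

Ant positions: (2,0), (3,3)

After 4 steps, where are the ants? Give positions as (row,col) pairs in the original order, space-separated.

Step 1: ant0:(2,0)->N->(1,0) | ant1:(3,3)->N->(2,3)
  grid max=2 at (3,3)
Step 2: ant0:(1,0)->N->(0,0) | ant1:(2,3)->S->(3,3)
  grid max=3 at (3,3)
Step 3: ant0:(0,0)->E->(0,1) | ant1:(3,3)->N->(2,3)
  grid max=2 at (3,3)
Step 4: ant0:(0,1)->W->(0,0) | ant1:(2,3)->S->(3,3)
  grid max=3 at (3,3)

(0,0) (3,3)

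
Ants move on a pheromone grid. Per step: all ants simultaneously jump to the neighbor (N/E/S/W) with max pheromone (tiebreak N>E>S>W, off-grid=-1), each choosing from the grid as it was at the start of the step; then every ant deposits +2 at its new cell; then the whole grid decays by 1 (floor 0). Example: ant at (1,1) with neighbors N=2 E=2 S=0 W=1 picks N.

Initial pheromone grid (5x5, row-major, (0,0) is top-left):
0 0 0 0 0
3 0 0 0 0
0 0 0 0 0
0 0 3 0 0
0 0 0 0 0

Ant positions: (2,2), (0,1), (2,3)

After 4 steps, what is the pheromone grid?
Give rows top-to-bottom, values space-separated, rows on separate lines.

After step 1: ants at (3,2),(0,2),(1,3)
  0 0 1 0 0
  2 0 0 1 0
  0 0 0 0 0
  0 0 4 0 0
  0 0 0 0 0
After step 2: ants at (2,2),(0,3),(0,3)
  0 0 0 3 0
  1 0 0 0 0
  0 0 1 0 0
  0 0 3 0 0
  0 0 0 0 0
After step 3: ants at (3,2),(0,4),(0,4)
  0 0 0 2 3
  0 0 0 0 0
  0 0 0 0 0
  0 0 4 0 0
  0 0 0 0 0
After step 4: ants at (2,2),(0,3),(0,3)
  0 0 0 5 2
  0 0 0 0 0
  0 0 1 0 0
  0 0 3 0 0
  0 0 0 0 0

0 0 0 5 2
0 0 0 0 0
0 0 1 0 0
0 0 3 0 0
0 0 0 0 0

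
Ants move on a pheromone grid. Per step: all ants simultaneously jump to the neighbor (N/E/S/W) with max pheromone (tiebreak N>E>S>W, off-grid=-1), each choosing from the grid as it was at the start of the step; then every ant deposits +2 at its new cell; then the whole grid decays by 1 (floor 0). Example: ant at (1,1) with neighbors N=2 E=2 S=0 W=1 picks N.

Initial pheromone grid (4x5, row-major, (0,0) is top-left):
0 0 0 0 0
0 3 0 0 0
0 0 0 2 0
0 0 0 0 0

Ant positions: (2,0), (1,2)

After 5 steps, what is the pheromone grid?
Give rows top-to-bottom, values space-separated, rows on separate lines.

After step 1: ants at (1,0),(1,1)
  0 0 0 0 0
  1 4 0 0 0
  0 0 0 1 0
  0 0 0 0 0
After step 2: ants at (1,1),(1,0)
  0 0 0 0 0
  2 5 0 0 0
  0 0 0 0 0
  0 0 0 0 0
After step 3: ants at (1,0),(1,1)
  0 0 0 0 0
  3 6 0 0 0
  0 0 0 0 0
  0 0 0 0 0
After step 4: ants at (1,1),(1,0)
  0 0 0 0 0
  4 7 0 0 0
  0 0 0 0 0
  0 0 0 0 0
After step 5: ants at (1,0),(1,1)
  0 0 0 0 0
  5 8 0 0 0
  0 0 0 0 0
  0 0 0 0 0

0 0 0 0 0
5 8 0 0 0
0 0 0 0 0
0 0 0 0 0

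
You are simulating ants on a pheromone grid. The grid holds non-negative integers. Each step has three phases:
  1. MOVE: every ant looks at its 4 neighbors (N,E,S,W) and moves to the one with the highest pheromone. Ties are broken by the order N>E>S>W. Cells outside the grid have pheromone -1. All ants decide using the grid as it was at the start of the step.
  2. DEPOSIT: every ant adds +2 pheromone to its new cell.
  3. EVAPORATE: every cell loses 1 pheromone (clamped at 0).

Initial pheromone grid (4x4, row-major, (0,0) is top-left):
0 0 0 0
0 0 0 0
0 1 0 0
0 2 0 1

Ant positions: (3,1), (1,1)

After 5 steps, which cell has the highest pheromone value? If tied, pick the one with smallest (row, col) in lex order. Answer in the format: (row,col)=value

Step 1: ant0:(3,1)->N->(2,1) | ant1:(1,1)->S->(2,1)
  grid max=4 at (2,1)
Step 2: ant0:(2,1)->S->(3,1) | ant1:(2,1)->S->(3,1)
  grid max=4 at (3,1)
Step 3: ant0:(3,1)->N->(2,1) | ant1:(3,1)->N->(2,1)
  grid max=6 at (2,1)
Step 4: ant0:(2,1)->S->(3,1) | ant1:(2,1)->S->(3,1)
  grid max=6 at (3,1)
Step 5: ant0:(3,1)->N->(2,1) | ant1:(3,1)->N->(2,1)
  grid max=8 at (2,1)
Final grid:
  0 0 0 0
  0 0 0 0
  0 8 0 0
  0 5 0 0
Max pheromone 8 at (2,1)

Answer: (2,1)=8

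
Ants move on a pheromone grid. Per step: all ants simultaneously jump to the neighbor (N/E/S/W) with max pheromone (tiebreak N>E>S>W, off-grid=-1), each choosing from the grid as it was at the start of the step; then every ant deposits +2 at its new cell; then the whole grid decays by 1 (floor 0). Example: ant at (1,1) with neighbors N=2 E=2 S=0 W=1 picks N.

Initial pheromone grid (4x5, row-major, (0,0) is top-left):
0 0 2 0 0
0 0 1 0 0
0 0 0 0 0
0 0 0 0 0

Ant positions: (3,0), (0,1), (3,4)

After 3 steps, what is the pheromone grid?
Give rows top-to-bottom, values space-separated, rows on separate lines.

After step 1: ants at (2,0),(0,2),(2,4)
  0 0 3 0 0
  0 0 0 0 0
  1 0 0 0 1
  0 0 0 0 0
After step 2: ants at (1,0),(0,3),(1,4)
  0 0 2 1 0
  1 0 0 0 1
  0 0 0 0 0
  0 0 0 0 0
After step 3: ants at (0,0),(0,2),(0,4)
  1 0 3 0 1
  0 0 0 0 0
  0 0 0 0 0
  0 0 0 0 0

1 0 3 0 1
0 0 0 0 0
0 0 0 0 0
0 0 0 0 0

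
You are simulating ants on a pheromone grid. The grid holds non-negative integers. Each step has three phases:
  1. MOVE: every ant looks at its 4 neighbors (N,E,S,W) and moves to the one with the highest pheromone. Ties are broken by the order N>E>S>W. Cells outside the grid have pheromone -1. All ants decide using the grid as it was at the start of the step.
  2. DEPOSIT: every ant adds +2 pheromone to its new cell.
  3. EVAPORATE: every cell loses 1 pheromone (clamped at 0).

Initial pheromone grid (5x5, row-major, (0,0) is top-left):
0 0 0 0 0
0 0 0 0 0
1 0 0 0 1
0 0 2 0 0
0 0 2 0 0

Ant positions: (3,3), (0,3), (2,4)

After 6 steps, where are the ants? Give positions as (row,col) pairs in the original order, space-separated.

Step 1: ant0:(3,3)->W->(3,2) | ant1:(0,3)->E->(0,4) | ant2:(2,4)->N->(1,4)
  grid max=3 at (3,2)
Step 2: ant0:(3,2)->S->(4,2) | ant1:(0,4)->S->(1,4) | ant2:(1,4)->N->(0,4)
  grid max=2 at (0,4)
Step 3: ant0:(4,2)->N->(3,2) | ant1:(1,4)->N->(0,4) | ant2:(0,4)->S->(1,4)
  grid max=3 at (0,4)
Step 4: ant0:(3,2)->S->(4,2) | ant1:(0,4)->S->(1,4) | ant2:(1,4)->N->(0,4)
  grid max=4 at (0,4)
Step 5: ant0:(4,2)->N->(3,2) | ant1:(1,4)->N->(0,4) | ant2:(0,4)->S->(1,4)
  grid max=5 at (0,4)
Step 6: ant0:(3,2)->S->(4,2) | ant1:(0,4)->S->(1,4) | ant2:(1,4)->N->(0,4)
  grid max=6 at (0,4)

(4,2) (1,4) (0,4)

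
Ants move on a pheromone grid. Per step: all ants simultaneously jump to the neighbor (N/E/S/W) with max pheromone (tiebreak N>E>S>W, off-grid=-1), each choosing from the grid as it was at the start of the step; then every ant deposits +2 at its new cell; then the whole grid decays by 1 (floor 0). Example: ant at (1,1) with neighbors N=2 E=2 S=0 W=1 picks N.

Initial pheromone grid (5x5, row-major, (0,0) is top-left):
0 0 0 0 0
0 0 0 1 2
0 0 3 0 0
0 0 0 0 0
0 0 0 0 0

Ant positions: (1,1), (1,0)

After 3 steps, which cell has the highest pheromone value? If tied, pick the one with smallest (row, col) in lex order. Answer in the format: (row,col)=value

Step 1: ant0:(1,1)->N->(0,1) | ant1:(1,0)->N->(0,0)
  grid max=2 at (2,2)
Step 2: ant0:(0,1)->W->(0,0) | ant1:(0,0)->E->(0,1)
  grid max=2 at (0,0)
Step 3: ant0:(0,0)->E->(0,1) | ant1:(0,1)->W->(0,0)
  grid max=3 at (0,0)
Final grid:
  3 3 0 0 0
  0 0 0 0 0
  0 0 0 0 0
  0 0 0 0 0
  0 0 0 0 0
Max pheromone 3 at (0,0)

Answer: (0,0)=3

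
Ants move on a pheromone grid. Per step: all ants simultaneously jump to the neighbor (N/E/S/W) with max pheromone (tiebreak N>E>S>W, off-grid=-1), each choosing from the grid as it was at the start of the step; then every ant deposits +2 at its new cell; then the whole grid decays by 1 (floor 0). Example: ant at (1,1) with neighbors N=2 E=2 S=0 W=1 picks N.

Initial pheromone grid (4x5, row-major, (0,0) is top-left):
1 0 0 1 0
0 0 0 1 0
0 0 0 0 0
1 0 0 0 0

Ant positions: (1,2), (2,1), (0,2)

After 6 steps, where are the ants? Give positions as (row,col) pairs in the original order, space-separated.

Step 1: ant0:(1,2)->E->(1,3) | ant1:(2,1)->N->(1,1) | ant2:(0,2)->E->(0,3)
  grid max=2 at (0,3)
Step 2: ant0:(1,3)->N->(0,3) | ant1:(1,1)->N->(0,1) | ant2:(0,3)->S->(1,3)
  grid max=3 at (0,3)
Step 3: ant0:(0,3)->S->(1,3) | ant1:(0,1)->E->(0,2) | ant2:(1,3)->N->(0,3)
  grid max=4 at (0,3)
Step 4: ant0:(1,3)->N->(0,3) | ant1:(0,2)->E->(0,3) | ant2:(0,3)->S->(1,3)
  grid max=7 at (0,3)
Step 5: ant0:(0,3)->S->(1,3) | ant1:(0,3)->S->(1,3) | ant2:(1,3)->N->(0,3)
  grid max=8 at (0,3)
Step 6: ant0:(1,3)->N->(0,3) | ant1:(1,3)->N->(0,3) | ant2:(0,3)->S->(1,3)
  grid max=11 at (0,3)

(0,3) (0,3) (1,3)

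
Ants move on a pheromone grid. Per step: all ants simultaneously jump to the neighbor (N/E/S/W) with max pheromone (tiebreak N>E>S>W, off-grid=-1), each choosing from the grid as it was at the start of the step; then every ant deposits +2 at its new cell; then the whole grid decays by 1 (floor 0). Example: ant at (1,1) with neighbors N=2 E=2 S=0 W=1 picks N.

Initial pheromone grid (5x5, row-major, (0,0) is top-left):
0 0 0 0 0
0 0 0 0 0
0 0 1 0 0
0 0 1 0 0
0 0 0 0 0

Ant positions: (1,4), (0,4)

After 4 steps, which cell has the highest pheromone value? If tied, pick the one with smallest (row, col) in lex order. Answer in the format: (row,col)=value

Answer: (0,4)=4

Derivation:
Step 1: ant0:(1,4)->N->(0,4) | ant1:(0,4)->S->(1,4)
  grid max=1 at (0,4)
Step 2: ant0:(0,4)->S->(1,4) | ant1:(1,4)->N->(0,4)
  grid max=2 at (0,4)
Step 3: ant0:(1,4)->N->(0,4) | ant1:(0,4)->S->(1,4)
  grid max=3 at (0,4)
Step 4: ant0:(0,4)->S->(1,4) | ant1:(1,4)->N->(0,4)
  grid max=4 at (0,4)
Final grid:
  0 0 0 0 4
  0 0 0 0 4
  0 0 0 0 0
  0 0 0 0 0
  0 0 0 0 0
Max pheromone 4 at (0,4)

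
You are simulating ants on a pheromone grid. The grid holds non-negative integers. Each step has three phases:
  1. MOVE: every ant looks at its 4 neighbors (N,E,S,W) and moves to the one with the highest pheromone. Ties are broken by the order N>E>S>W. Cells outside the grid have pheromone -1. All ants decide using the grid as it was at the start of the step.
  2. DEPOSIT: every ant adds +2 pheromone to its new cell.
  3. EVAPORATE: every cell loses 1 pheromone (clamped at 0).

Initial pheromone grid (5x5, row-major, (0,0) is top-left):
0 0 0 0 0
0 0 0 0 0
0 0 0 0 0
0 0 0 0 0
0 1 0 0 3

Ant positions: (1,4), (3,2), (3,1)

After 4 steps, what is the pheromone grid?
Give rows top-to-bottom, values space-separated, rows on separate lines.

After step 1: ants at (0,4),(2,2),(4,1)
  0 0 0 0 1
  0 0 0 0 0
  0 0 1 0 0
  0 0 0 0 0
  0 2 0 0 2
After step 2: ants at (1,4),(1,2),(3,1)
  0 0 0 0 0
  0 0 1 0 1
  0 0 0 0 0
  0 1 0 0 0
  0 1 0 0 1
After step 3: ants at (0,4),(0,2),(4,1)
  0 0 1 0 1
  0 0 0 0 0
  0 0 0 0 0
  0 0 0 0 0
  0 2 0 0 0
After step 4: ants at (1,4),(0,3),(3,1)
  0 0 0 1 0
  0 0 0 0 1
  0 0 0 0 0
  0 1 0 0 0
  0 1 0 0 0

0 0 0 1 0
0 0 0 0 1
0 0 0 0 0
0 1 0 0 0
0 1 0 0 0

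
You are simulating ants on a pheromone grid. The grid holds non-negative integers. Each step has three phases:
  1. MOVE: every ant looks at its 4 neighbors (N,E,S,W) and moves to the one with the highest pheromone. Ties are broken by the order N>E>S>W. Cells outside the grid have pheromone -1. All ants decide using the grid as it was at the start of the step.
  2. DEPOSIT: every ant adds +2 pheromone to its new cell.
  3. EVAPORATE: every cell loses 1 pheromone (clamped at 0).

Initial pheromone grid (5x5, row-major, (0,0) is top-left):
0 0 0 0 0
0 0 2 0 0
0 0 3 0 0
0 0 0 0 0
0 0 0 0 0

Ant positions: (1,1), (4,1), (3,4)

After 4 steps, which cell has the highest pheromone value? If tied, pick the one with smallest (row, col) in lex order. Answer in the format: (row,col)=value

Answer: (2,2)=5

Derivation:
Step 1: ant0:(1,1)->E->(1,2) | ant1:(4,1)->N->(3,1) | ant2:(3,4)->N->(2,4)
  grid max=3 at (1,2)
Step 2: ant0:(1,2)->S->(2,2) | ant1:(3,1)->N->(2,1) | ant2:(2,4)->N->(1,4)
  grid max=3 at (2,2)
Step 3: ant0:(2,2)->N->(1,2) | ant1:(2,1)->E->(2,2) | ant2:(1,4)->N->(0,4)
  grid max=4 at (2,2)
Step 4: ant0:(1,2)->S->(2,2) | ant1:(2,2)->N->(1,2) | ant2:(0,4)->S->(1,4)
  grid max=5 at (2,2)
Final grid:
  0 0 0 0 0
  0 0 4 0 1
  0 0 5 0 0
  0 0 0 0 0
  0 0 0 0 0
Max pheromone 5 at (2,2)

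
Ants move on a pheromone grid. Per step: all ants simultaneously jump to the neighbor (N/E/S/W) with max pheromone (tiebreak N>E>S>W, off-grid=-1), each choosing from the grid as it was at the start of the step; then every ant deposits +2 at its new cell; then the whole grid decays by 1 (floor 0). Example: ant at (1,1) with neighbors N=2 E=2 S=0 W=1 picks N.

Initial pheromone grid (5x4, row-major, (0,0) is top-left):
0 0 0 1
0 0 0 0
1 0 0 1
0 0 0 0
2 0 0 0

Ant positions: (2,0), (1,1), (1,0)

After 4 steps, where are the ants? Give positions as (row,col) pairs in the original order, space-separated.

Step 1: ant0:(2,0)->N->(1,0) | ant1:(1,1)->N->(0,1) | ant2:(1,0)->S->(2,0)
  grid max=2 at (2,0)
Step 2: ant0:(1,0)->S->(2,0) | ant1:(0,1)->E->(0,2) | ant2:(2,0)->N->(1,0)
  grid max=3 at (2,0)
Step 3: ant0:(2,0)->N->(1,0) | ant1:(0,2)->E->(0,3) | ant2:(1,0)->S->(2,0)
  grid max=4 at (2,0)
Step 4: ant0:(1,0)->S->(2,0) | ant1:(0,3)->S->(1,3) | ant2:(2,0)->N->(1,0)
  grid max=5 at (2,0)

(2,0) (1,3) (1,0)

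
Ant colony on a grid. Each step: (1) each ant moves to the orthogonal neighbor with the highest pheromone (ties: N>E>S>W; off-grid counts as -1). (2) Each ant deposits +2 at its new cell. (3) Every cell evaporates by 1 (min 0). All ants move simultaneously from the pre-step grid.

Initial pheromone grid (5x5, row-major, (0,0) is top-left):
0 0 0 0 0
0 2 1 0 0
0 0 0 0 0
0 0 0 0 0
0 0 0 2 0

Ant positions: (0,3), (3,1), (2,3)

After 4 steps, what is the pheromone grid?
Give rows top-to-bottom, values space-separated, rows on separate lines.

After step 1: ants at (0,4),(2,1),(1,3)
  0 0 0 0 1
  0 1 0 1 0
  0 1 0 0 0
  0 0 0 0 0
  0 0 0 1 0
After step 2: ants at (1,4),(1,1),(0,3)
  0 0 0 1 0
  0 2 0 0 1
  0 0 0 0 0
  0 0 0 0 0
  0 0 0 0 0
After step 3: ants at (0,4),(0,1),(0,4)
  0 1 0 0 3
  0 1 0 0 0
  0 0 0 0 0
  0 0 0 0 0
  0 0 0 0 0
After step 4: ants at (1,4),(1,1),(1,4)
  0 0 0 0 2
  0 2 0 0 3
  0 0 0 0 0
  0 0 0 0 0
  0 0 0 0 0

0 0 0 0 2
0 2 0 0 3
0 0 0 0 0
0 0 0 0 0
0 0 0 0 0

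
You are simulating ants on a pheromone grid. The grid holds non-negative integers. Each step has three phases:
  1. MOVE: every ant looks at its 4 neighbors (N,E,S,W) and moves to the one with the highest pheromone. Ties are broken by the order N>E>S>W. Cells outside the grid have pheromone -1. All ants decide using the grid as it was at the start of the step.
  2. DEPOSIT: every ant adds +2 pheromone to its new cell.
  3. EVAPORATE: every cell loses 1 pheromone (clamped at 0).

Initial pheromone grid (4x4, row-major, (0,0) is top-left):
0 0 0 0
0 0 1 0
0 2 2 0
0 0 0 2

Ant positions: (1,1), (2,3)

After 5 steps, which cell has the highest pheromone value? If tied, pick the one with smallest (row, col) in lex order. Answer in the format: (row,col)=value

Step 1: ant0:(1,1)->S->(2,1) | ant1:(2,3)->S->(3,3)
  grid max=3 at (2,1)
Step 2: ant0:(2,1)->E->(2,2) | ant1:(3,3)->N->(2,3)
  grid max=2 at (2,1)
Step 3: ant0:(2,2)->W->(2,1) | ant1:(2,3)->S->(3,3)
  grid max=3 at (2,1)
Step 4: ant0:(2,1)->E->(2,2) | ant1:(3,3)->N->(2,3)
  grid max=2 at (2,1)
Step 5: ant0:(2,2)->W->(2,1) | ant1:(2,3)->S->(3,3)
  grid max=3 at (2,1)
Final grid:
  0 0 0 0
  0 0 0 0
  0 3 1 0
  0 0 0 3
Max pheromone 3 at (2,1)

Answer: (2,1)=3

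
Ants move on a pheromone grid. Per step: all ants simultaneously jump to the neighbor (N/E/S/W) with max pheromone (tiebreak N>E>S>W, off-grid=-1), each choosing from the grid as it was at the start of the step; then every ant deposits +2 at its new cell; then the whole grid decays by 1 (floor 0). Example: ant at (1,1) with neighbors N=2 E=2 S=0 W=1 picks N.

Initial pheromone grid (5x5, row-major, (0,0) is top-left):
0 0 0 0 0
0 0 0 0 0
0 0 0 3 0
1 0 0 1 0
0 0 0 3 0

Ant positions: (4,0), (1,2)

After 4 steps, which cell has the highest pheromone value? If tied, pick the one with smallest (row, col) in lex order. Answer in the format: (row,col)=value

Step 1: ant0:(4,0)->N->(3,0) | ant1:(1,2)->N->(0,2)
  grid max=2 at (2,3)
Step 2: ant0:(3,0)->N->(2,0) | ant1:(0,2)->E->(0,3)
  grid max=1 at (0,3)
Step 3: ant0:(2,0)->S->(3,0) | ant1:(0,3)->E->(0,4)
  grid max=2 at (3,0)
Step 4: ant0:(3,0)->N->(2,0) | ant1:(0,4)->S->(1,4)
  grid max=1 at (1,4)
Final grid:
  0 0 0 0 0
  0 0 0 0 1
  1 0 0 0 0
  1 0 0 0 0
  0 0 0 0 0
Max pheromone 1 at (1,4)

Answer: (1,4)=1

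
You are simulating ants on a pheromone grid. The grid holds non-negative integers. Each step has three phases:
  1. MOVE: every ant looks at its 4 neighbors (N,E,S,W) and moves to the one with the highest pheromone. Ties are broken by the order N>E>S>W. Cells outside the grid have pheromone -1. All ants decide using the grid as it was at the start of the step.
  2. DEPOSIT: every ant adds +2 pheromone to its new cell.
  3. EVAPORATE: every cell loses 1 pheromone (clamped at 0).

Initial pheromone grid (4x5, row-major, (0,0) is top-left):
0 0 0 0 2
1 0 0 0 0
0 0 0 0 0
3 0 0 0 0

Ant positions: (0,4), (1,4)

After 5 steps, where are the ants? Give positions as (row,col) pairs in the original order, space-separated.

Step 1: ant0:(0,4)->S->(1,4) | ant1:(1,4)->N->(0,4)
  grid max=3 at (0,4)
Step 2: ant0:(1,4)->N->(0,4) | ant1:(0,4)->S->(1,4)
  grid max=4 at (0,4)
Step 3: ant0:(0,4)->S->(1,4) | ant1:(1,4)->N->(0,4)
  grid max=5 at (0,4)
Step 4: ant0:(1,4)->N->(0,4) | ant1:(0,4)->S->(1,4)
  grid max=6 at (0,4)
Step 5: ant0:(0,4)->S->(1,4) | ant1:(1,4)->N->(0,4)
  grid max=7 at (0,4)

(1,4) (0,4)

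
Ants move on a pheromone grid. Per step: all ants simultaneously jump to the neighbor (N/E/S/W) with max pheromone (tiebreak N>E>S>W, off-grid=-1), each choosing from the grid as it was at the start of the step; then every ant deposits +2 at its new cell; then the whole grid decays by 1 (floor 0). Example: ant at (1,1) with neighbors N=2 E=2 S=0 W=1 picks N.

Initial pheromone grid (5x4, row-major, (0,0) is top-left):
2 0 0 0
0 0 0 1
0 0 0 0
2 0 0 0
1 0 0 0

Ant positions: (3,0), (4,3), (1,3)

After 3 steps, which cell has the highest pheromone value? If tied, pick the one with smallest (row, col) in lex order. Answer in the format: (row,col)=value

Answer: (1,3)=2

Derivation:
Step 1: ant0:(3,0)->S->(4,0) | ant1:(4,3)->N->(3,3) | ant2:(1,3)->N->(0,3)
  grid max=2 at (4,0)
Step 2: ant0:(4,0)->N->(3,0) | ant1:(3,3)->N->(2,3) | ant2:(0,3)->S->(1,3)
  grid max=2 at (3,0)
Step 3: ant0:(3,0)->S->(4,0) | ant1:(2,3)->N->(1,3) | ant2:(1,3)->S->(2,3)
  grid max=2 at (1,3)
Final grid:
  0 0 0 0
  0 0 0 2
  0 0 0 2
  1 0 0 0
  2 0 0 0
Max pheromone 2 at (1,3)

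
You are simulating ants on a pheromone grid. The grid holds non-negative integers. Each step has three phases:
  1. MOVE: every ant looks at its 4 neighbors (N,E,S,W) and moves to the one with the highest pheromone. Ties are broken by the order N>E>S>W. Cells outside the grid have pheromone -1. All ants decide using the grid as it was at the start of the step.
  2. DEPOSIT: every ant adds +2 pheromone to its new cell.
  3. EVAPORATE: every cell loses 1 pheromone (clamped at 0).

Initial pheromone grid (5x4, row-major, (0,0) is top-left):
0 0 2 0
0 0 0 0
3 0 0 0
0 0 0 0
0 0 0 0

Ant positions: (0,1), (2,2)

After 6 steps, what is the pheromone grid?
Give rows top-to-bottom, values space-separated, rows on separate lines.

After step 1: ants at (0,2),(1,2)
  0 0 3 0
  0 0 1 0
  2 0 0 0
  0 0 0 0
  0 0 0 0
After step 2: ants at (1,2),(0,2)
  0 0 4 0
  0 0 2 0
  1 0 0 0
  0 0 0 0
  0 0 0 0
After step 3: ants at (0,2),(1,2)
  0 0 5 0
  0 0 3 0
  0 0 0 0
  0 0 0 0
  0 0 0 0
After step 4: ants at (1,2),(0,2)
  0 0 6 0
  0 0 4 0
  0 0 0 0
  0 0 0 0
  0 0 0 0
After step 5: ants at (0,2),(1,2)
  0 0 7 0
  0 0 5 0
  0 0 0 0
  0 0 0 0
  0 0 0 0
After step 6: ants at (1,2),(0,2)
  0 0 8 0
  0 0 6 0
  0 0 0 0
  0 0 0 0
  0 0 0 0

0 0 8 0
0 0 6 0
0 0 0 0
0 0 0 0
0 0 0 0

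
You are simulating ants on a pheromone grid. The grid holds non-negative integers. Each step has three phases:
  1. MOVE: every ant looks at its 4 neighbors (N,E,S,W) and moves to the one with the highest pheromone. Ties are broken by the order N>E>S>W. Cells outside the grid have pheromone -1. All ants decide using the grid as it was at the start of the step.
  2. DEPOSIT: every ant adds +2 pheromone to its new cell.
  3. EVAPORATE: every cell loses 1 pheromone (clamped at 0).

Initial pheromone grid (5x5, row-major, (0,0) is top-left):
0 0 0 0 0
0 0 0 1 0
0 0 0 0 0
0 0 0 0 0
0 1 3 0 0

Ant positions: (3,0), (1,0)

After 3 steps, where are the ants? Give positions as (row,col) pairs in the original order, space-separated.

Step 1: ant0:(3,0)->N->(2,0) | ant1:(1,0)->N->(0,0)
  grid max=2 at (4,2)
Step 2: ant0:(2,0)->N->(1,0) | ant1:(0,0)->E->(0,1)
  grid max=1 at (0,1)
Step 3: ant0:(1,0)->N->(0,0) | ant1:(0,1)->E->(0,2)
  grid max=1 at (0,0)

(0,0) (0,2)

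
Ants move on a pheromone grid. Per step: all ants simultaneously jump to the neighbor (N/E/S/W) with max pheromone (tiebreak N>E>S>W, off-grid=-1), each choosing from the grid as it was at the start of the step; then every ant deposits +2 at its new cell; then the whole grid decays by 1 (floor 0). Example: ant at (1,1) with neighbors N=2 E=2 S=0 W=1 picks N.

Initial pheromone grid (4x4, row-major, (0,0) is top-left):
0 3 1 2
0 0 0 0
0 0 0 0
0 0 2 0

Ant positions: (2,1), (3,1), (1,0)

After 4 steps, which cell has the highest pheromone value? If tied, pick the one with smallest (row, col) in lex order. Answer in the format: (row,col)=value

Answer: (0,1)=7

Derivation:
Step 1: ant0:(2,1)->N->(1,1) | ant1:(3,1)->E->(3,2) | ant2:(1,0)->N->(0,0)
  grid max=3 at (3,2)
Step 2: ant0:(1,1)->N->(0,1) | ant1:(3,2)->N->(2,2) | ant2:(0,0)->E->(0,1)
  grid max=5 at (0,1)
Step 3: ant0:(0,1)->E->(0,2) | ant1:(2,2)->S->(3,2) | ant2:(0,1)->E->(0,2)
  grid max=4 at (0,1)
Step 4: ant0:(0,2)->W->(0,1) | ant1:(3,2)->N->(2,2) | ant2:(0,2)->W->(0,1)
  grid max=7 at (0,1)
Final grid:
  0 7 2 0
  0 0 0 0
  0 0 1 0
  0 0 2 0
Max pheromone 7 at (0,1)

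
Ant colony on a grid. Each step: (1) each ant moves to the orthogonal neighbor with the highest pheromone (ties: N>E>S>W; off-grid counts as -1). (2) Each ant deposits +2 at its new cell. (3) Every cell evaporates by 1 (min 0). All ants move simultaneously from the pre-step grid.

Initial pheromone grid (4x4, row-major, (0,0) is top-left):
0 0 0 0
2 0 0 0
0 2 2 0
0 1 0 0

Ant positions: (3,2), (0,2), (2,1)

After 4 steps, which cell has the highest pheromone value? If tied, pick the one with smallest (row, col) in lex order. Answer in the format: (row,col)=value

Answer: (2,1)=6

Derivation:
Step 1: ant0:(3,2)->N->(2,2) | ant1:(0,2)->E->(0,3) | ant2:(2,1)->E->(2,2)
  grid max=5 at (2,2)
Step 2: ant0:(2,2)->W->(2,1) | ant1:(0,3)->S->(1,3) | ant2:(2,2)->W->(2,1)
  grid max=4 at (2,1)
Step 3: ant0:(2,1)->E->(2,2) | ant1:(1,3)->N->(0,3) | ant2:(2,1)->E->(2,2)
  grid max=7 at (2,2)
Step 4: ant0:(2,2)->W->(2,1) | ant1:(0,3)->S->(1,3) | ant2:(2,2)->W->(2,1)
  grid max=6 at (2,1)
Final grid:
  0 0 0 0
  0 0 0 1
  0 6 6 0
  0 0 0 0
Max pheromone 6 at (2,1)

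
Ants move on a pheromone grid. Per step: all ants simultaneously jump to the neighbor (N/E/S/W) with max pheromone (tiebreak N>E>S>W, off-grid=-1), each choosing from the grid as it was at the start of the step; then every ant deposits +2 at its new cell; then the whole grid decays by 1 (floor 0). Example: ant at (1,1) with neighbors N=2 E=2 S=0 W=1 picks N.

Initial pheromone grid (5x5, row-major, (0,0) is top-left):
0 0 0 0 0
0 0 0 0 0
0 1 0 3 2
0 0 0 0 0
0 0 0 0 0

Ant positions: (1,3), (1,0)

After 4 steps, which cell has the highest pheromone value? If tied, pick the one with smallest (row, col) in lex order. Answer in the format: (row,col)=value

Step 1: ant0:(1,3)->S->(2,3) | ant1:(1,0)->N->(0,0)
  grid max=4 at (2,3)
Step 2: ant0:(2,3)->E->(2,4) | ant1:(0,0)->E->(0,1)
  grid max=3 at (2,3)
Step 3: ant0:(2,4)->W->(2,3) | ant1:(0,1)->E->(0,2)
  grid max=4 at (2,3)
Step 4: ant0:(2,3)->E->(2,4) | ant1:(0,2)->E->(0,3)
  grid max=3 at (2,3)
Final grid:
  0 0 0 1 0
  0 0 0 0 0
  0 0 0 3 2
  0 0 0 0 0
  0 0 0 0 0
Max pheromone 3 at (2,3)

Answer: (2,3)=3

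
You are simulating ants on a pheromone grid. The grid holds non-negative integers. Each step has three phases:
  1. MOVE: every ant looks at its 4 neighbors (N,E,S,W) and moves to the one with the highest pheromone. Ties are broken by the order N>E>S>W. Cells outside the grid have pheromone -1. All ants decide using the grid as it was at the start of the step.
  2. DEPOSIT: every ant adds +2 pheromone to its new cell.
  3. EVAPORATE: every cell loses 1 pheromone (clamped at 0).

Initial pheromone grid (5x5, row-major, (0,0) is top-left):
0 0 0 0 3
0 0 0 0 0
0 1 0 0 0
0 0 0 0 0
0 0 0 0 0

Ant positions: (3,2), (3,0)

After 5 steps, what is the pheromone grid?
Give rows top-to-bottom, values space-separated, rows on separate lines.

After step 1: ants at (2,2),(2,0)
  0 0 0 0 2
  0 0 0 0 0
  1 0 1 0 0
  0 0 0 0 0
  0 0 0 0 0
After step 2: ants at (1,2),(1,0)
  0 0 0 0 1
  1 0 1 0 0
  0 0 0 0 0
  0 0 0 0 0
  0 0 0 0 0
After step 3: ants at (0,2),(0,0)
  1 0 1 0 0
  0 0 0 0 0
  0 0 0 0 0
  0 0 0 0 0
  0 0 0 0 0
After step 4: ants at (0,3),(0,1)
  0 1 0 1 0
  0 0 0 0 0
  0 0 0 0 0
  0 0 0 0 0
  0 0 0 0 0
After step 5: ants at (0,4),(0,2)
  0 0 1 0 1
  0 0 0 0 0
  0 0 0 0 0
  0 0 0 0 0
  0 0 0 0 0

0 0 1 0 1
0 0 0 0 0
0 0 0 0 0
0 0 0 0 0
0 0 0 0 0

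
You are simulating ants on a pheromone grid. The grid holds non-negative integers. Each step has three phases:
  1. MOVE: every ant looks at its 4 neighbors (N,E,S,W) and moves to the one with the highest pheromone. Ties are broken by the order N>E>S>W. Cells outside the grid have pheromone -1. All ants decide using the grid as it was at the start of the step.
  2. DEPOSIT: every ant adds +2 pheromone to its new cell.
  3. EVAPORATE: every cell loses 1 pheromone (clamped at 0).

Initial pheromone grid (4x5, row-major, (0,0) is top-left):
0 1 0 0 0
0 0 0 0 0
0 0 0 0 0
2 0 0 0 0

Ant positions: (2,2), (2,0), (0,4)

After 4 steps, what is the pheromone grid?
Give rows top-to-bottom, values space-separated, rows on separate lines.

After step 1: ants at (1,2),(3,0),(1,4)
  0 0 0 0 0
  0 0 1 0 1
  0 0 0 0 0
  3 0 0 0 0
After step 2: ants at (0,2),(2,0),(0,4)
  0 0 1 0 1
  0 0 0 0 0
  1 0 0 0 0
  2 0 0 0 0
After step 3: ants at (0,3),(3,0),(1,4)
  0 0 0 1 0
  0 0 0 0 1
  0 0 0 0 0
  3 0 0 0 0
After step 4: ants at (0,4),(2,0),(0,4)
  0 0 0 0 3
  0 0 0 0 0
  1 0 0 0 0
  2 0 0 0 0

0 0 0 0 3
0 0 0 0 0
1 0 0 0 0
2 0 0 0 0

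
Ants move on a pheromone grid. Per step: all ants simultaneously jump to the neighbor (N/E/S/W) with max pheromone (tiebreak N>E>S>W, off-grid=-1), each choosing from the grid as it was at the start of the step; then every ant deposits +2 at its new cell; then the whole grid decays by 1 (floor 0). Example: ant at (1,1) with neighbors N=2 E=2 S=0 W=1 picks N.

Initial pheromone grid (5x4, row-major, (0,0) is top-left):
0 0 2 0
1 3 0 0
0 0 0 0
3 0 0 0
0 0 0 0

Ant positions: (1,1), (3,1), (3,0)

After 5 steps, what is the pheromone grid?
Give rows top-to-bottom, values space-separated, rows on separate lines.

After step 1: ants at (1,0),(3,0),(2,0)
  0 0 1 0
  2 2 0 0
  1 0 0 0
  4 0 0 0
  0 0 0 0
After step 2: ants at (1,1),(2,0),(3,0)
  0 0 0 0
  1 3 0 0
  2 0 0 0
  5 0 0 0
  0 0 0 0
After step 3: ants at (1,0),(3,0),(2,0)
  0 0 0 0
  2 2 0 0
  3 0 0 0
  6 0 0 0
  0 0 0 0
After step 4: ants at (2,0),(2,0),(3,0)
  0 0 0 0
  1 1 0 0
  6 0 0 0
  7 0 0 0
  0 0 0 0
After step 5: ants at (3,0),(3,0),(2,0)
  0 0 0 0
  0 0 0 0
  7 0 0 0
  10 0 0 0
  0 0 0 0

0 0 0 0
0 0 0 0
7 0 0 0
10 0 0 0
0 0 0 0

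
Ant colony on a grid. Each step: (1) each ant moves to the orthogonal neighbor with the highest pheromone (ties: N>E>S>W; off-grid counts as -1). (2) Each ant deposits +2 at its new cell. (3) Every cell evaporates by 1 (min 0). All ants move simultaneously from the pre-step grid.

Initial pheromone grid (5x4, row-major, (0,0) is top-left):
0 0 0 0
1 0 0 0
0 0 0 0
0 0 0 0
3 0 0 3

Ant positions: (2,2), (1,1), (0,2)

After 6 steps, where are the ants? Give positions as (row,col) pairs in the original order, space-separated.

Step 1: ant0:(2,2)->N->(1,2) | ant1:(1,1)->W->(1,0) | ant2:(0,2)->E->(0,3)
  grid max=2 at (1,0)
Step 2: ant0:(1,2)->N->(0,2) | ant1:(1,0)->N->(0,0) | ant2:(0,3)->S->(1,3)
  grid max=1 at (0,0)
Step 3: ant0:(0,2)->E->(0,3) | ant1:(0,0)->S->(1,0) | ant2:(1,3)->N->(0,3)
  grid max=3 at (0,3)
Step 4: ant0:(0,3)->S->(1,3) | ant1:(1,0)->N->(0,0) | ant2:(0,3)->S->(1,3)
  grid max=3 at (1,3)
Step 5: ant0:(1,3)->N->(0,3) | ant1:(0,0)->S->(1,0) | ant2:(1,3)->N->(0,3)
  grid max=5 at (0,3)
Step 6: ant0:(0,3)->S->(1,3) | ant1:(1,0)->N->(0,0) | ant2:(0,3)->S->(1,3)
  grid max=5 at (1,3)

(1,3) (0,0) (1,3)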